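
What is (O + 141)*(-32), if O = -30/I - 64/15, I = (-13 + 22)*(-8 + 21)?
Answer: -283872/65 ≈ -4367.3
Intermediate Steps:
I = 117 (I = 9*13 = 117)
O = -294/65 (O = -30/117 - 64/15 = -30*1/117 - 64*1/15 = -10/39 - 64/15 = -294/65 ≈ -4.5231)
(O + 141)*(-32) = (-294/65 + 141)*(-32) = (8871/65)*(-32) = -283872/65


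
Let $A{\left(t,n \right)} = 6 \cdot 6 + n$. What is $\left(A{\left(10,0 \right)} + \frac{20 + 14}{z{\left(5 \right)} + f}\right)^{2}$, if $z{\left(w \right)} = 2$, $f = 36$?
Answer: $\frac{491401}{361} \approx 1361.2$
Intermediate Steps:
$A{\left(t,n \right)} = 36 + n$
$\left(A{\left(10,0 \right)} + \frac{20 + 14}{z{\left(5 \right)} + f}\right)^{2} = \left(\left(36 + 0\right) + \frac{20 + 14}{2 + 36}\right)^{2} = \left(36 + \frac{34}{38}\right)^{2} = \left(36 + 34 \cdot \frac{1}{38}\right)^{2} = \left(36 + \frac{17}{19}\right)^{2} = \left(\frac{701}{19}\right)^{2} = \frac{491401}{361}$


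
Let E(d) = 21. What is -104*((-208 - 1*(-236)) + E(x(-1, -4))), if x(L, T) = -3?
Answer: -5096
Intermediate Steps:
-104*((-208 - 1*(-236)) + E(x(-1, -4))) = -104*((-208 - 1*(-236)) + 21) = -104*((-208 + 236) + 21) = -104*(28 + 21) = -104*49 = -5096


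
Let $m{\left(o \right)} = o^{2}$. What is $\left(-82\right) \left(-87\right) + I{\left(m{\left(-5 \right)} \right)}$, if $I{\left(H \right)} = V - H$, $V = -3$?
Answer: $7106$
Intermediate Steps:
$I{\left(H \right)} = -3 - H$
$\left(-82\right) \left(-87\right) + I{\left(m{\left(-5 \right)} \right)} = \left(-82\right) \left(-87\right) - 28 = 7134 - 28 = 7106$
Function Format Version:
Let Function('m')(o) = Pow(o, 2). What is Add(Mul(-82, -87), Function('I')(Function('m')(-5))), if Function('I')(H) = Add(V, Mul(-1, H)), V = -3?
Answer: 7106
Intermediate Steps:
Function('I')(H) = Add(-3, Mul(-1, H))
Add(Mul(-82, -87), Function('I')(Function('m')(-5))) = Add(Mul(-82, -87), Add(-3, Mul(-1, Pow(-5, 2)))) = Add(7134, Add(-3, Mul(-1, 25))) = Add(7134, Add(-3, -25)) = Add(7134, -28) = 7106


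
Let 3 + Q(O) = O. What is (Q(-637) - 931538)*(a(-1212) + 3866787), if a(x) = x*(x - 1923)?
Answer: -7146455944446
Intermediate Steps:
Q(O) = -3 + O
a(x) = x*(-1923 + x)
(Q(-637) - 931538)*(a(-1212) + 3866787) = ((-3 - 637) - 931538)*(-1212*(-1923 - 1212) + 3866787) = (-640 - 931538)*(-1212*(-3135) + 3866787) = -932178*(3799620 + 3866787) = -932178*7666407 = -7146455944446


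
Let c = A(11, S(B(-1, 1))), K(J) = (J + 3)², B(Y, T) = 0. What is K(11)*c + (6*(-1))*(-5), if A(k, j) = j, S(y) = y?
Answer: 30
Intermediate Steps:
K(J) = (3 + J)²
c = 0
K(11)*c + (6*(-1))*(-5) = (3 + 11)²*0 + (6*(-1))*(-5) = 14²*0 - 6*(-5) = 196*0 + 30 = 0 + 30 = 30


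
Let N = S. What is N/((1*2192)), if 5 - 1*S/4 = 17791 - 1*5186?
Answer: -3150/137 ≈ -22.993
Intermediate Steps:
S = -50400 (S = 20 - 4*(17791 - 1*5186) = 20 - 4*(17791 - 5186) = 20 - 4*12605 = 20 - 50420 = -50400)
N = -50400
N/((1*2192)) = -50400/(1*2192) = -50400/2192 = -50400*1/2192 = -3150/137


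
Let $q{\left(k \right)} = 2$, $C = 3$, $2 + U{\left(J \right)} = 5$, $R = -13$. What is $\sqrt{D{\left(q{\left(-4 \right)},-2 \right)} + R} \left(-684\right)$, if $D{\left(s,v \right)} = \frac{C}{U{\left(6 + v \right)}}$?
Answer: $- 1368 i \sqrt{3} \approx - 2369.4 i$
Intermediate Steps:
$U{\left(J \right)} = 3$ ($U{\left(J \right)} = -2 + 5 = 3$)
$D{\left(s,v \right)} = 1$ ($D{\left(s,v \right)} = \frac{3}{3} = 3 \cdot \frac{1}{3} = 1$)
$\sqrt{D{\left(q{\left(-4 \right)},-2 \right)} + R} \left(-684\right) = \sqrt{1 - 13} \left(-684\right) = \sqrt{-12} \left(-684\right) = 2 i \sqrt{3} \left(-684\right) = - 1368 i \sqrt{3}$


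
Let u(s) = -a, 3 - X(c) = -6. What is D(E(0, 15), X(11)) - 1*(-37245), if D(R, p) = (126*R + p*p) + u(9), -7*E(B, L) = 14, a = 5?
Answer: 37069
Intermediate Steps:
X(c) = 9 (X(c) = 3 - 1*(-6) = 3 + 6 = 9)
E(B, L) = -2 (E(B, L) = -⅐*14 = -2)
u(s) = -5 (u(s) = -1*5 = -5)
D(R, p) = -5 + p² + 126*R (D(R, p) = (126*R + p*p) - 5 = (126*R + p²) - 5 = (p² + 126*R) - 5 = -5 + p² + 126*R)
D(E(0, 15), X(11)) - 1*(-37245) = (-5 + 9² + 126*(-2)) - 1*(-37245) = (-5 + 81 - 252) + 37245 = -176 + 37245 = 37069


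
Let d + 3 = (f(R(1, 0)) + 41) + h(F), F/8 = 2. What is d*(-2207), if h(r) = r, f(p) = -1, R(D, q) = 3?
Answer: -116971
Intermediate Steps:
F = 16 (F = 8*2 = 16)
d = 53 (d = -3 + ((-1 + 41) + 16) = -3 + (40 + 16) = -3 + 56 = 53)
d*(-2207) = 53*(-2207) = -116971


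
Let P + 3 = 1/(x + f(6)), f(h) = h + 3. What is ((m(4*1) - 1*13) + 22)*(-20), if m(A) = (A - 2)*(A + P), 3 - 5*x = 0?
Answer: -1345/6 ≈ -224.17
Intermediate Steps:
x = ⅗ (x = ⅗ - ⅕*0 = ⅗ + 0 = ⅗ ≈ 0.60000)
f(h) = 3 + h
P = -139/48 (P = -3 + 1/(⅗ + (3 + 6)) = -3 + 1/(⅗ + 9) = -3 + 1/(48/5) = -3 + 5/48 = -139/48 ≈ -2.8958)
m(A) = (-2 + A)*(-139/48 + A) (m(A) = (A - 2)*(A - 139/48) = (-2 + A)*(-139/48 + A))
((m(4*1) - 1*13) + 22)*(-20) = (((139/24 + (4*1)² - 235/12) - 1*13) + 22)*(-20) = (((139/24 + 4² - 235/48*4) - 13) + 22)*(-20) = (((139/24 + 16 - 235/12) - 13) + 22)*(-20) = ((53/24 - 13) + 22)*(-20) = (-259/24 + 22)*(-20) = (269/24)*(-20) = -1345/6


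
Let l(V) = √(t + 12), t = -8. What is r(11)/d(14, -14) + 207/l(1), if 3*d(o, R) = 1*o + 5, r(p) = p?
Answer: 3999/38 ≈ 105.24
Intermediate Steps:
d(o, R) = 5/3 + o/3 (d(o, R) = (1*o + 5)/3 = (o + 5)/3 = (5 + o)/3 = 5/3 + o/3)
l(V) = 2 (l(V) = √(-8 + 12) = √4 = 2)
r(11)/d(14, -14) + 207/l(1) = 11/(5/3 + (⅓)*14) + 207/2 = 11/(5/3 + 14/3) + 207*(½) = 11/(19/3) + 207/2 = 11*(3/19) + 207/2 = 33/19 + 207/2 = 3999/38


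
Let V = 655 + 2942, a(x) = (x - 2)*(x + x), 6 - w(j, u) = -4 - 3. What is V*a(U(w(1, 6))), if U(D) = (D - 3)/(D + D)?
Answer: -755370/169 ≈ -4469.6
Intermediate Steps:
w(j, u) = 13 (w(j, u) = 6 - (-4 - 3) = 6 - 1*(-7) = 6 + 7 = 13)
U(D) = (-3 + D)/(2*D) (U(D) = (-3 + D)/((2*D)) = (-3 + D)*(1/(2*D)) = (-3 + D)/(2*D))
a(x) = 2*x*(-2 + x) (a(x) = (-2 + x)*(2*x) = 2*x*(-2 + x))
V = 3597
V*a(U(w(1, 6))) = 3597*(2*((1/2)*(-3 + 13)/13)*(-2 + (1/2)*(-3 + 13)/13)) = 3597*(2*((1/2)*(1/13)*10)*(-2 + (1/2)*(1/13)*10)) = 3597*(2*(5/13)*(-2 + 5/13)) = 3597*(2*(5/13)*(-21/13)) = 3597*(-210/169) = -755370/169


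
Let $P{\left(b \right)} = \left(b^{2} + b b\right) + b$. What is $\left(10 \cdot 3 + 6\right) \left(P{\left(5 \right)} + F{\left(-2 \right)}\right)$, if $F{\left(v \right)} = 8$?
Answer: $2268$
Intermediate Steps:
$P{\left(b \right)} = b + 2 b^{2}$ ($P{\left(b \right)} = \left(b^{2} + b^{2}\right) + b = 2 b^{2} + b = b + 2 b^{2}$)
$\left(10 \cdot 3 + 6\right) \left(P{\left(5 \right)} + F{\left(-2 \right)}\right) = \left(10 \cdot 3 + 6\right) \left(5 \left(1 + 2 \cdot 5\right) + 8\right) = \left(30 + 6\right) \left(5 \left(1 + 10\right) + 8\right) = 36 \left(5 \cdot 11 + 8\right) = 36 \left(55 + 8\right) = 36 \cdot 63 = 2268$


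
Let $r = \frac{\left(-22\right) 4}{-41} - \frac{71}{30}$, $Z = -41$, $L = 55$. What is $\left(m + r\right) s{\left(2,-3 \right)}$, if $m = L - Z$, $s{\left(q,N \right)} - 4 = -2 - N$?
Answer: $\frac{117809}{246} \approx 478.9$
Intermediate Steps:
$s{\left(q,N \right)} = 2 - N$ ($s{\left(q,N \right)} = 4 - \left(2 + N\right) = 2 - N$)
$r = - \frac{271}{1230}$ ($r = \left(-88\right) \left(- \frac{1}{41}\right) - \frac{71}{30} = \frac{88}{41} - \frac{71}{30} = - \frac{271}{1230} \approx -0.22033$)
$m = 96$ ($m = 55 - -41 = 55 + 41 = 96$)
$\left(m + r\right) s{\left(2,-3 \right)} = \left(96 - \frac{271}{1230}\right) \left(2 - -3\right) = \frac{117809 \left(2 + 3\right)}{1230} = \frac{117809}{1230} \cdot 5 = \frac{117809}{246}$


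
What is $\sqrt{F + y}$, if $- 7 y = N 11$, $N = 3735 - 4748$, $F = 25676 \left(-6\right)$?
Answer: $\frac{i \sqrt{7470743}}{7} \approx 390.47 i$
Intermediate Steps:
$F = -154056$
$N = -1013$ ($N = 3735 - 4748 = -1013$)
$y = \frac{11143}{7}$ ($y = - \frac{\left(-1013\right) 11}{7} = \left(- \frac{1}{7}\right) \left(-11143\right) = \frac{11143}{7} \approx 1591.9$)
$\sqrt{F + y} = \sqrt{-154056 + \frac{11143}{7}} = \sqrt{- \frac{1067249}{7}} = \frac{i \sqrt{7470743}}{7}$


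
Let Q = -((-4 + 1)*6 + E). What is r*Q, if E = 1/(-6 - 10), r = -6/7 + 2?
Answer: 289/14 ≈ 20.643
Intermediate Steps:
r = 8/7 (r = -6/7 + 2 = 8/7 ≈ 1.1429)
E = -1/16 (E = 1/(-16) = -1/16 ≈ -0.062500)
Q = 289/16 (Q = -((-4 + 1)*6 - 1/16) = -(-3*6 - 1/16) = -(-18 - 1/16) = -1*(-289/16) = 289/16 ≈ 18.063)
r*Q = (8/7)*(289/16) = 289/14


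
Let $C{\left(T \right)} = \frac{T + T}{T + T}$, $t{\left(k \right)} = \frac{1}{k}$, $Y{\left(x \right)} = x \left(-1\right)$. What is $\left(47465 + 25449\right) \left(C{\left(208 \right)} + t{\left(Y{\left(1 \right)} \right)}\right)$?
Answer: $0$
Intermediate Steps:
$Y{\left(x \right)} = - x$
$C{\left(T \right)} = 1$ ($C{\left(T \right)} = \frac{2 T}{2 T} = 2 T \frac{1}{2 T} = 1$)
$\left(47465 + 25449\right) \left(C{\left(208 \right)} + t{\left(Y{\left(1 \right)} \right)}\right) = \left(47465 + 25449\right) \left(1 + \frac{1}{\left(-1\right) 1}\right) = 72914 \left(1 + \frac{1}{-1}\right) = 72914 \left(1 - 1\right) = 72914 \cdot 0 = 0$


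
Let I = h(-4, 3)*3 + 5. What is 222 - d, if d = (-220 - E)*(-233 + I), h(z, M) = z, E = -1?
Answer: -52338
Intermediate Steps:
I = -7 (I = -4*3 + 5 = -12 + 5 = -7)
d = 52560 (d = (-220 - 1*(-1))*(-233 - 7) = (-220 + 1)*(-240) = -219*(-240) = 52560)
222 - d = 222 - 1*52560 = 222 - 52560 = -52338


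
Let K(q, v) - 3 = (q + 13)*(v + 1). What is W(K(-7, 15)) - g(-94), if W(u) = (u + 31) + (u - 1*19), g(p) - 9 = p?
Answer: 295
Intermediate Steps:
g(p) = 9 + p
K(q, v) = 3 + (1 + v)*(13 + q) (K(q, v) = 3 + (q + 13)*(v + 1) = 3 + (13 + q)*(1 + v) = 3 + (1 + v)*(13 + q))
W(u) = 12 + 2*u (W(u) = (31 + u) + (u - 19) = (31 + u) + (-19 + u) = 12 + 2*u)
W(K(-7, 15)) - g(-94) = (12 + 2*(16 - 7 + 13*15 - 7*15)) - (9 - 94) = (12 + 2*(16 - 7 + 195 - 105)) - 1*(-85) = (12 + 2*99) + 85 = (12 + 198) + 85 = 210 + 85 = 295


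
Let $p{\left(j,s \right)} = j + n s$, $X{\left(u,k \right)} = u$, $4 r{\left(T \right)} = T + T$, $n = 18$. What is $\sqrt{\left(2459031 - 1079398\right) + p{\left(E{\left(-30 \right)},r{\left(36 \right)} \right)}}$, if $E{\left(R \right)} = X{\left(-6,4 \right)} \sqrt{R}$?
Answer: $\sqrt{1379957 - 6 i \sqrt{30}} \approx 1174.7 - 0.01 i$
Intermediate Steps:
$r{\left(T \right)} = \frac{T}{2}$ ($r{\left(T \right)} = \frac{T + T}{4} = \frac{2 T}{4} = \frac{T}{2}$)
$E{\left(R \right)} = - 6 \sqrt{R}$
$p{\left(j,s \right)} = j + 18 s$
$\sqrt{\left(2459031 - 1079398\right) + p{\left(E{\left(-30 \right)},r{\left(36 \right)} \right)}} = \sqrt{\left(2459031 - 1079398\right) + \left(- 6 \sqrt{-30} + 18 \cdot \frac{1}{2} \cdot 36\right)} = \sqrt{\left(2459031 - 1079398\right) + \left(- 6 i \sqrt{30} + 18 \cdot 18\right)} = \sqrt{1379633 + \left(- 6 i \sqrt{30} + 324\right)} = \sqrt{1379633 + \left(324 - 6 i \sqrt{30}\right)} = \sqrt{1379957 - 6 i \sqrt{30}}$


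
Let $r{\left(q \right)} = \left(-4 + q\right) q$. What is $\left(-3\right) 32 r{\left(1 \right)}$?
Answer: $288$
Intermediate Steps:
$r{\left(q \right)} = q \left(-4 + q\right)$
$\left(-3\right) 32 r{\left(1 \right)} = \left(-3\right) 32 \cdot 1 \left(-4 + 1\right) = - 96 \cdot 1 \left(-3\right) = \left(-96\right) \left(-3\right) = 288$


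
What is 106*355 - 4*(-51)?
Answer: 37834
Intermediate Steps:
106*355 - 4*(-51) = 37630 + 204 = 37834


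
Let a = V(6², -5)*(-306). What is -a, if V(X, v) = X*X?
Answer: 396576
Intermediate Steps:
V(X, v) = X²
a = -396576 (a = (6²)²*(-306) = 36²*(-306) = 1296*(-306) = -396576)
-a = -1*(-396576) = 396576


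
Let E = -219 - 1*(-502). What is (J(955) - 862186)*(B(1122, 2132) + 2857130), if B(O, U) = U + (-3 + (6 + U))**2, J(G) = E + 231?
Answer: -6391440858264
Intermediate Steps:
E = 283 (E = -219 + 502 = 283)
J(G) = 514 (J(G) = 283 + 231 = 514)
B(O, U) = U + (3 + U)**2
(J(955) - 862186)*(B(1122, 2132) + 2857130) = (514 - 862186)*((2132 + (3 + 2132)**2) + 2857130) = -861672*((2132 + 2135**2) + 2857130) = -861672*((2132 + 4558225) + 2857130) = -861672*(4560357 + 2857130) = -861672*7417487 = -6391440858264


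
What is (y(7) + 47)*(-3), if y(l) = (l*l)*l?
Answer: -1170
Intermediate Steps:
y(l) = l³ (y(l) = l²*l = l³)
(y(7) + 47)*(-3) = (7³ + 47)*(-3) = (343 + 47)*(-3) = 390*(-3) = -1170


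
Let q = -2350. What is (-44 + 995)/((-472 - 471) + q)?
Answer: -951/3293 ≈ -0.28879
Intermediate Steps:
(-44 + 995)/((-472 - 471) + q) = (-44 + 995)/((-472 - 471) - 2350) = 951/(-943 - 2350) = 951/(-3293) = 951*(-1/3293) = -951/3293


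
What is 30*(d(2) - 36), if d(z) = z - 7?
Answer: -1230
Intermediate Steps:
d(z) = -7 + z
30*(d(2) - 36) = 30*((-7 + 2) - 36) = 30*(-5 - 36) = 30*(-41) = -1230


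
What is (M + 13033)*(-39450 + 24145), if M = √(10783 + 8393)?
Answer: -199470065 - 30610*√4794 ≈ -2.0159e+8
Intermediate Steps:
M = 2*√4794 (M = √19176 = 2*√4794 ≈ 138.48)
(M + 13033)*(-39450 + 24145) = (2*√4794 + 13033)*(-39450 + 24145) = (13033 + 2*√4794)*(-15305) = -199470065 - 30610*√4794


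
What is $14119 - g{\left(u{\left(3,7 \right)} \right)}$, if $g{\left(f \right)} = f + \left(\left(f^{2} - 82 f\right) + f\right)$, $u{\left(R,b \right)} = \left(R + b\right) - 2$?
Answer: $14695$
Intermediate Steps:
$u{\left(R,b \right)} = -2 + R + b$
$g{\left(f \right)} = f^{2} - 80 f$ ($g{\left(f \right)} = f + \left(f^{2} - 81 f\right) = f^{2} - 80 f$)
$14119 - g{\left(u{\left(3,7 \right)} \right)} = 14119 - \left(-2 + 3 + 7\right) \left(-80 + \left(-2 + 3 + 7\right)\right) = 14119 - 8 \left(-80 + 8\right) = 14119 - 8 \left(-72\right) = 14119 - -576 = 14119 + 576 = 14695$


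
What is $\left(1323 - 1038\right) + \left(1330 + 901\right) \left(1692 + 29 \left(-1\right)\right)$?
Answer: $3710438$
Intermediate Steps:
$\left(1323 - 1038\right) + \left(1330 + 901\right) \left(1692 + 29 \left(-1\right)\right) = 285 + 2231 \left(1692 - 29\right) = 285 + 2231 \cdot 1663 = 285 + 3710153 = 3710438$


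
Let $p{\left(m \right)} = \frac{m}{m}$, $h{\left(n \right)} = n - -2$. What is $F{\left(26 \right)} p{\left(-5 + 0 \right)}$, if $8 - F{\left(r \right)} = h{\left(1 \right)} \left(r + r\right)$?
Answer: $-148$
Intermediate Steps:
$h{\left(n \right)} = 2 + n$ ($h{\left(n \right)} = n + 2 = 2 + n$)
$p{\left(m \right)} = 1$
$F{\left(r \right)} = 8 - 6 r$ ($F{\left(r \right)} = 8 - \left(2 + 1\right) \left(r + r\right) = 8 - 3 \cdot 2 r = 8 - 6 r$)
$F{\left(26 \right)} p{\left(-5 + 0 \right)} = \left(8 - 156\right) 1 = \left(-148\right) 1 = -148$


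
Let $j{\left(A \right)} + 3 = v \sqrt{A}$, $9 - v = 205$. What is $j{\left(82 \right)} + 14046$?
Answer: $14043 - 196 \sqrt{82} \approx 12268.0$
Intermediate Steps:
$v = -196$ ($v = 9 - 205 = -196$)
$j{\left(A \right)} = -3 - 196 \sqrt{A}$
$j{\left(82 \right)} + 14046 = \left(-3 - 196 \sqrt{82}\right) + 14046 = 14043 - 196 \sqrt{82}$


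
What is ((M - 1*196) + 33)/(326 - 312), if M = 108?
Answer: -55/14 ≈ -3.9286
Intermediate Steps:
((M - 1*196) + 33)/(326 - 312) = ((108 - 1*196) + 33)/(326 - 312) = ((108 - 196) + 33)/14 = (-88 + 33)*(1/14) = -55*1/14 = -55/14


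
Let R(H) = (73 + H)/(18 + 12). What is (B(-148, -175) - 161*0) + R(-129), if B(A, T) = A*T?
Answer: 388472/15 ≈ 25898.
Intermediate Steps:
R(H) = 73/30 + H/30 (R(H) = (73 + H)/30 = (73 + H)*(1/30) = 73/30 + H/30)
(B(-148, -175) - 161*0) + R(-129) = (-148*(-175) - 161*0) + (73/30 + (1/30)*(-129)) = (25900 + 0) + (73/30 - 43/10) = 25900 - 28/15 = 388472/15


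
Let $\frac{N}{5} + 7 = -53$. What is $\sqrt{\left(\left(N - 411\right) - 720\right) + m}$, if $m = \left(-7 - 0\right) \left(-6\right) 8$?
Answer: $i \sqrt{1095} \approx 33.091 i$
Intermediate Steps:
$N = -300$ ($N = -35 + 5 \left(-53\right) = -35 - 265 = -300$)
$m = 336$ ($m = \left(-7 + 0\right) \left(-6\right) 8 = \left(-7\right) \left(-6\right) 8 = 42 \cdot 8 = 336$)
$\sqrt{\left(\left(N - 411\right) - 720\right) + m} = \sqrt{\left(\left(-300 - 411\right) - 720\right) + 336} = \sqrt{\left(-711 - 720\right) + 336} = \sqrt{-1431 + 336} = \sqrt{-1095} = i \sqrt{1095}$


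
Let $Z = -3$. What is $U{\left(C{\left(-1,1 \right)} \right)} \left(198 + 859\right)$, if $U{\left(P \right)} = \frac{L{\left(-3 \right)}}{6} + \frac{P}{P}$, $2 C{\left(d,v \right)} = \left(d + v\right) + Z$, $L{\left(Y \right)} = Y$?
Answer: $\frac{1057}{2} \approx 528.5$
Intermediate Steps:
$C{\left(d,v \right)} = - \frac{3}{2} + \frac{d}{2} + \frac{v}{2}$ ($C{\left(d,v \right)} = \frac{\left(d + v\right) - 3}{2} = \frac{-3 + d + v}{2} = - \frac{3}{2} + \frac{d}{2} + \frac{v}{2}$)
$U{\left(P \right)} = \frac{1}{2}$ ($U{\left(P \right)} = - \frac{3}{6} + \frac{P}{P} = \left(-3\right) \frac{1}{6} + 1 = - \frac{1}{2} + 1 = \frac{1}{2}$)
$U{\left(C{\left(-1,1 \right)} \right)} \left(198 + 859\right) = \frac{198 + 859}{2} = \frac{1}{2} \cdot 1057 = \frac{1057}{2}$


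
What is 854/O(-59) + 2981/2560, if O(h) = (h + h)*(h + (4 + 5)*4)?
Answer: 5138337/3473920 ≈ 1.4791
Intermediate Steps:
O(h) = 2*h*(36 + h) (O(h) = (2*h)*(h + 9*4) = (2*h)*(h + 36) = (2*h)*(36 + h) = 2*h*(36 + h))
854/O(-59) + 2981/2560 = 854/((2*(-59)*(36 - 59))) + 2981/2560 = 854/((2*(-59)*(-23))) + 2981*(1/2560) = 854/2714 + 2981/2560 = 854*(1/2714) + 2981/2560 = 427/1357 + 2981/2560 = 5138337/3473920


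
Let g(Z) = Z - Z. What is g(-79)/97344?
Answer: 0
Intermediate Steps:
g(Z) = 0
g(-79)/97344 = 0/97344 = 0*(1/97344) = 0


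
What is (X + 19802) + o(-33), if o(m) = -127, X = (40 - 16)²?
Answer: 20251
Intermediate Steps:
X = 576 (X = 24² = 576)
(X + 19802) + o(-33) = (576 + 19802) - 127 = 20378 - 127 = 20251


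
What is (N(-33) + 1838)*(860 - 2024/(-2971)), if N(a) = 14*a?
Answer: 3518547584/2971 ≈ 1.1843e+6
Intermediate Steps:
(N(-33) + 1838)*(860 - 2024/(-2971)) = (14*(-33) + 1838)*(860 - 2024/(-2971)) = (-462 + 1838)*(860 - 2024*(-1/2971)) = 1376*(860 + 2024/2971) = 1376*(2557084/2971) = 3518547584/2971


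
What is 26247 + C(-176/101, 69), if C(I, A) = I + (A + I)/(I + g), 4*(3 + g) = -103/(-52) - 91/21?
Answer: 890132855441/33932263 ≈ 26233.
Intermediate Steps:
g = -2239/624 (g = -3 + (-103/(-52) - 91/21)/4 = -3 + (-103*(-1/52) - 91*1/21)/4 = -3 + (103/52 - 13/3)/4 = -3 + (1/4)*(-367/156) = -3 - 367/624 = -2239/624 ≈ -3.5881)
C(I, A) = I + (A + I)/(-2239/624 + I) (C(I, A) = I + (A + I)/(I - 2239/624) = I + (A + I)/(-2239/624 + I))
26247 + C(-176/101, 69) = 26247 + (-(-284240)/101 + 624*69 + 624*(-176/101)**2)/(-2239 + 624*(-176/101)) = 26247 + (-(-284240)/101 + 43056 + 624*(-176*1/101)**2)/(-2239 + 624*(-176*1/101)) = 26247 + (-1615*(-176/101) + 43056 + 624*(-176/101)**2)/(-2239 + 624*(-176/101)) = 26247 + (284240/101 + 43056 + 624*(30976/10201))/(-2239 - 109824/101) = 26247 + (284240/101 + 43056 + 19329024/10201)/(-335963/101) = 26247 - 101/335963*487251520/10201 = 26247 - 487251520/33932263 = 890132855441/33932263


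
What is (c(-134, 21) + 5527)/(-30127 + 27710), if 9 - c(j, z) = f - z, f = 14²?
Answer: -5361/2417 ≈ -2.2180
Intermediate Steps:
f = 196
c(j, z) = -187 + z (c(j, z) = 9 - (196 - z) = 9 + (-196 + z) = -187 + z)
(c(-134, 21) + 5527)/(-30127 + 27710) = ((-187 + 21) + 5527)/(-30127 + 27710) = (-166 + 5527)/(-2417) = 5361*(-1/2417) = -5361/2417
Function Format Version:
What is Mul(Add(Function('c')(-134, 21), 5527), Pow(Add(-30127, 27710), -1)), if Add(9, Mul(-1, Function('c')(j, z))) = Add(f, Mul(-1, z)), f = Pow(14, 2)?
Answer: Rational(-5361, 2417) ≈ -2.2180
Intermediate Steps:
f = 196
Function('c')(j, z) = Add(-187, z) (Function('c')(j, z) = Add(9, Mul(-1, Add(196, Mul(-1, z)))) = Add(9, Add(-196, z)) = Add(-187, z))
Mul(Add(Function('c')(-134, 21), 5527), Pow(Add(-30127, 27710), -1)) = Mul(Add(Add(-187, 21), 5527), Pow(Add(-30127, 27710), -1)) = Mul(Add(-166, 5527), Pow(-2417, -1)) = Mul(5361, Rational(-1, 2417)) = Rational(-5361, 2417)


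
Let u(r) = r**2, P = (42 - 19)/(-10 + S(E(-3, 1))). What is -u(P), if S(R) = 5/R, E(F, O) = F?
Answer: -4761/1225 ≈ -3.8865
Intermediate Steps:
P = -69/35 (P = (42 - 19)/(-10 + 5/(-3)) = 23/(-10 + 5*(-1/3)) = 23/(-10 - 5/3) = 23/(-35/3) = 23*(-3/35) = -69/35 ≈ -1.9714)
-u(P) = -(-69/35)**2 = -1*4761/1225 = -4761/1225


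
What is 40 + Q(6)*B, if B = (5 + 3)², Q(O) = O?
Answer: 424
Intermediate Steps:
B = 64 (B = 8² = 64)
40 + Q(6)*B = 40 + 6*64 = 40 + 384 = 424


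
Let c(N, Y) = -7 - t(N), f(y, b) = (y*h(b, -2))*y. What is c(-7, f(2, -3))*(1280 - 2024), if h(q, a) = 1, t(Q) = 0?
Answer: 5208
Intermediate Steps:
f(y, b) = y² (f(y, b) = (y*1)*y = y*y = y²)
c(N, Y) = -7 (c(N, Y) = -7 - 1*0 = -7 + 0 = -7)
c(-7, f(2, -3))*(1280 - 2024) = -7*(1280 - 2024) = -7*(-744) = 5208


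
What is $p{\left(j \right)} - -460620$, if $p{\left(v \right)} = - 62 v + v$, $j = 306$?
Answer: $441954$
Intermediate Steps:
$p{\left(v \right)} = - 61 v$
$p{\left(j \right)} - -460620 = \left(-61\right) 306 - -460620 = -18666 + 460620 = 441954$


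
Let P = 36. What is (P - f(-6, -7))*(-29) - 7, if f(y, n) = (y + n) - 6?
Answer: -1602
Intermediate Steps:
f(y, n) = -6 + n + y (f(y, n) = (n + y) - 6 = -6 + n + y)
(P - f(-6, -7))*(-29) - 7 = (36 - (-6 - 7 - 6))*(-29) - 7 = (36 - 1*(-19))*(-29) - 7 = (36 + 19)*(-29) - 7 = 55*(-29) - 7 = -1595 - 7 = -1602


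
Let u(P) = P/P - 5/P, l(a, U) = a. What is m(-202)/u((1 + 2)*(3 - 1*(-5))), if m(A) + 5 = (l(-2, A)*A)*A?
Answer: -1958712/19 ≈ -1.0309e+5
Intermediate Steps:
m(A) = -5 - 2*A² (m(A) = -5 + (-2*A)*A = -5 - 2*A²)
u(P) = 1 - 5/P
m(-202)/u((1 + 2)*(3 - 1*(-5))) = (-5 - 2*(-202)²)/(((-5 + (1 + 2)*(3 - 1*(-5)))/(((1 + 2)*(3 - 1*(-5)))))) = (-5 - 2*40804)/(((-5 + 3*(3 + 5))/((3*(3 + 5))))) = (-5 - 81608)/(((-5 + 3*8)/((3*8)))) = -81613*24/(-5 + 24) = -81613/((1/24)*19) = -81613/19/24 = -81613*24/19 = -1958712/19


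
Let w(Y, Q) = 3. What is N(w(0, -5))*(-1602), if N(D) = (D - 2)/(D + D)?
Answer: -267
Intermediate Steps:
N(D) = (-2 + D)/(2*D) (N(D) = (-2 + D)/((2*D)) = (-2 + D)*(1/(2*D)) = (-2 + D)/(2*D))
N(w(0, -5))*(-1602) = ((1/2)*(-2 + 3)/3)*(-1602) = ((1/2)*(1/3)*1)*(-1602) = (1/6)*(-1602) = -267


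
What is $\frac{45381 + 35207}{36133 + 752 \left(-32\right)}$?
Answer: $\frac{80588}{12069} \approx 6.6773$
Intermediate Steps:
$\frac{45381 + 35207}{36133 + 752 \left(-32\right)} = \frac{80588}{36133 - 24064} = \frac{80588}{12069}$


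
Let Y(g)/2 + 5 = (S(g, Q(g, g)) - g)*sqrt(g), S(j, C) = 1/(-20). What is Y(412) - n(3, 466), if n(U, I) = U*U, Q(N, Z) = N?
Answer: -19 - 8241*sqrt(103)/5 ≈ -16746.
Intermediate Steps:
S(j, C) = -1/20
n(U, I) = U**2
Y(g) = -10 + 2*sqrt(g)*(-1/20 - g) (Y(g) = -10 + 2*((-1/20 - g)*sqrt(g)) = -10 + 2*(sqrt(g)*(-1/20 - g)) = -10 + 2*sqrt(g)*(-1/20 - g))
Y(412) - n(3, 466) = (-10 - 1648*sqrt(103) - sqrt(103)/5) - 1*3**2 = (-10 - 1648*sqrt(103) - sqrt(103)/5) - 1*9 = (-10 - 1648*sqrt(103) - sqrt(103)/5) - 9 = (-10 - 8241*sqrt(103)/5) - 9 = -19 - 8241*sqrt(103)/5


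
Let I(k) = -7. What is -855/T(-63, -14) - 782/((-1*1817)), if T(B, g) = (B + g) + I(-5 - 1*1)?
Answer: 23467/2212 ≈ 10.609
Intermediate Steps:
T(B, g) = -7 + B + g (T(B, g) = (B + g) - 7 = -7 + B + g)
-855/T(-63, -14) - 782/((-1*1817)) = -855/(-7 - 63 - 14) - 782/((-1*1817)) = -855/(-84) - 782/(-1817) = -855*(-1/84) - 782*(-1/1817) = 285/28 + 34/79 = 23467/2212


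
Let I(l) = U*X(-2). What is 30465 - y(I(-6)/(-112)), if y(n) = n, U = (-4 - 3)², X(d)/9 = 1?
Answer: 487503/16 ≈ 30469.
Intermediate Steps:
X(d) = 9 (X(d) = 9*1 = 9)
U = 49 (U = (-7)² = 49)
I(l) = 441 (I(l) = 49*9 = 441)
30465 - y(I(-6)/(-112)) = 30465 - 441/(-112) = 30465 - 441*(-1)/112 = 30465 - 1*(-63/16) = 30465 + 63/16 = 487503/16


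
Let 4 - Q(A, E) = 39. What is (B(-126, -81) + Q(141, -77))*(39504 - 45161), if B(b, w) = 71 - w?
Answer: -661869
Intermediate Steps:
Q(A, E) = -35 (Q(A, E) = 4 - 1*39 = 4 - 39 = -35)
(B(-126, -81) + Q(141, -77))*(39504 - 45161) = ((71 - 1*(-81)) - 35)*(39504 - 45161) = ((71 + 81) - 35)*(-5657) = (152 - 35)*(-5657) = 117*(-5657) = -661869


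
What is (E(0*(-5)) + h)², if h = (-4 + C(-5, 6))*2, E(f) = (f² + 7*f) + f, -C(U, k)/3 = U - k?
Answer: 3364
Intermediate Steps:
C(U, k) = -3*U + 3*k (C(U, k) = -3*(U - k) = -3*U + 3*k)
E(f) = f² + 8*f
h = 58 (h = (-4 + (-3*(-5) + 3*6))*2 = (-4 + (15 + 18))*2 = (-4 + 33)*2 = 29*2 = 58)
(E(0*(-5)) + h)² = ((0*(-5))*(8 + 0*(-5)) + 58)² = (0*(8 + 0) + 58)² = (0*8 + 58)² = (0 + 58)² = 58² = 3364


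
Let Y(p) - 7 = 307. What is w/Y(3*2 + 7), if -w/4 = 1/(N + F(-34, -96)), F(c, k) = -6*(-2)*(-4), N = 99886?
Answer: -1/7837283 ≈ -1.2760e-7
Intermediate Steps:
Y(p) = 314 (Y(p) = 7 + 307 = 314)
F(c, k) = -48 (F(c, k) = 12*(-4) = -48)
w = -2/49919 (w = -4/(99886 - 48) = -4/99838 = -4*1/99838 = -2/49919 ≈ -4.0065e-5)
w/Y(3*2 + 7) = -2/49919/314 = -2/49919*1/314 = -1/7837283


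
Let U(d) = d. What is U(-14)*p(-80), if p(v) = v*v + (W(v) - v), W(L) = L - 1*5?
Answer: -89530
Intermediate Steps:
W(L) = -5 + L (W(L) = L - 5 = -5 + L)
p(v) = -5 + v**2 (p(v) = v*v + ((-5 + v) - v) = v**2 - 5 = -5 + v**2)
U(-14)*p(-80) = -14*(-5 + (-80)**2) = -14*(-5 + 6400) = -14*6395 = -89530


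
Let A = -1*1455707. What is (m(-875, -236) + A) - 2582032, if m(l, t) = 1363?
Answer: -4036376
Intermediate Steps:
A = -1455707
(m(-875, -236) + A) - 2582032 = (1363 - 1455707) - 2582032 = -1454344 - 2582032 = -4036376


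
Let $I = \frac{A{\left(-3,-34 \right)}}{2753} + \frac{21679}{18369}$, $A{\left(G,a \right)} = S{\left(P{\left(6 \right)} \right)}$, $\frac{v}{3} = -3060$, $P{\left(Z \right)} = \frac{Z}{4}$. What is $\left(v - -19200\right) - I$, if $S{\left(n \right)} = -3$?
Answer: $\frac{506650339960}{50569857} \approx 10019.0$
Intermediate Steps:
$P{\left(Z \right)} = \frac{Z}{4}$ ($P{\left(Z \right)} = Z \frac{1}{4} = \frac{Z}{4}$)
$v = -9180$ ($v = 3 \left(-3060\right) = -9180$)
$A{\left(G,a \right)} = -3$
$I = \frac{59627180}{50569857}$ ($I = - \frac{3}{2753} + \frac{21679}{18369} = \frac{59627180}{50569857} \approx 1.1791$)
$\left(v - -19200\right) - I = \left(-9180 - -19200\right) - \frac{59627180}{50569857} = \left(-9180 + 19200\right) - \frac{59627180}{50569857} = 10020 - \frac{59627180}{50569857} = \frac{506650339960}{50569857}$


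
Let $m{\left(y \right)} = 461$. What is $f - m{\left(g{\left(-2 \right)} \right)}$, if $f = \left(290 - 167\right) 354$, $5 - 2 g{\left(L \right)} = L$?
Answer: $43081$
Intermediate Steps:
$g{\left(L \right)} = \frac{5}{2} - \frac{L}{2}$
$f = 43542$ ($f = 123 \cdot 354 = 43542$)
$f - m{\left(g{\left(-2 \right)} \right)} = 43542 - 461 = 43081$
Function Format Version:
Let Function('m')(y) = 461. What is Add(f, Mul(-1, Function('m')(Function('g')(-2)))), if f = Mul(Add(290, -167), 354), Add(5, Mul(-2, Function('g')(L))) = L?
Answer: 43081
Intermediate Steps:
Function('g')(L) = Add(Rational(5, 2), Mul(Rational(-1, 2), L))
f = 43542 (f = Mul(123, 354) = 43542)
Add(f, Mul(-1, Function('m')(Function('g')(-2)))) = Add(43542, Mul(-1, 461)) = Add(43542, -461) = 43081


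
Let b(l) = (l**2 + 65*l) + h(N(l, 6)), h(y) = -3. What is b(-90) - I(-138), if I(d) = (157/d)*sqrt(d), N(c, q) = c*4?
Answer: 2247 + 157*I*sqrt(138)/138 ≈ 2247.0 + 13.365*I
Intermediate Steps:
N(c, q) = 4*c
I(d) = 157/sqrt(d)
b(l) = -3 + l**2 + 65*l (b(l) = (l**2 + 65*l) - 3 = -3 + l**2 + 65*l)
b(-90) - I(-138) = (-3 + (-90)**2 + 65*(-90)) - 157/sqrt(-138) = (-3 + 8100 - 5850) - 157*(-I*sqrt(138)/138) = 2247 - (-157)*I*sqrt(138)/138 = 2247 + 157*I*sqrt(138)/138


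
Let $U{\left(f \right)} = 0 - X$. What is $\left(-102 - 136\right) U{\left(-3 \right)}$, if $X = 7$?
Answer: $1666$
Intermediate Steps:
$U{\left(f \right)} = -7$ ($U{\left(f \right)} = 0 - 7 = -7$)
$\left(-102 - 136\right) U{\left(-3 \right)} = \left(-102 - 136\right) \left(-7\right) = \left(-238\right) \left(-7\right) = 1666$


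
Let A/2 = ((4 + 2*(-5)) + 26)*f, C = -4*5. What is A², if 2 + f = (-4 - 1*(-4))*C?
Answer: 6400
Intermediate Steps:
C = -20
f = -2 (f = -2 + (-4 - 1*(-4))*(-20) = -2 + (-4 + 4)*(-20) = -2 + 0*(-20) = -2 + 0 = -2)
A = -80 (A = 2*(((4 + 2*(-5)) + 26)*(-2)) = 2*(((4 - 10) + 26)*(-2)) = 2*((-6 + 26)*(-2)) = 2*(20*(-2)) = 2*(-40) = -80)
A² = (-80)² = 6400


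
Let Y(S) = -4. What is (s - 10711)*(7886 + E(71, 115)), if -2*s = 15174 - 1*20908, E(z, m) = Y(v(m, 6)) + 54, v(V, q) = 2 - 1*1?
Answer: -62249984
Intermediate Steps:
v(V, q) = 1 (v(V, q) = 2 - 1 = 1)
E(z, m) = 50 (E(z, m) = -4 + 54 = 50)
s = 2867 (s = -(15174 - 1*20908)/2 = -(15174 - 20908)/2 = -1/2*(-5734) = 2867)
(s - 10711)*(7886 + E(71, 115)) = (2867 - 10711)*(7886 + 50) = -7844*7936 = -62249984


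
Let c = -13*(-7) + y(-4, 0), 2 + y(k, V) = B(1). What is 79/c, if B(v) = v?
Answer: 79/90 ≈ 0.87778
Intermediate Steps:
y(k, V) = -1 (y(k, V) = -2 + 1 = -1)
c = 90 (c = -13*(-7) - 1 = 91 - 1 = 90)
79/c = 79/90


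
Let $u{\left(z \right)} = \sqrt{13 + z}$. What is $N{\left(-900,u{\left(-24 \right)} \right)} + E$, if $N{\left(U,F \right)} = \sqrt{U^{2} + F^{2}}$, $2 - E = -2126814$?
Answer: $2126816 + \sqrt{809989} \approx 2.1277 \cdot 10^{6}$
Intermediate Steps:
$E = 2126816$ ($E = 2 - -2126814 = 2 + 2126814 = 2126816$)
$N{\left(U,F \right)} = \sqrt{F^{2} + U^{2}}$
$N{\left(-900,u{\left(-24 \right)} \right)} + E = \sqrt{\left(\sqrt{13 - 24}\right)^{2} + \left(-900\right)^{2}} + 2126816 = \sqrt{\left(\sqrt{-11}\right)^{2} + 810000} + 2126816 = \sqrt{\left(i \sqrt{11}\right)^{2} + 810000} + 2126816 = \sqrt{-11 + 810000} + 2126816 = \sqrt{809989} + 2126816 = 2126816 + \sqrt{809989}$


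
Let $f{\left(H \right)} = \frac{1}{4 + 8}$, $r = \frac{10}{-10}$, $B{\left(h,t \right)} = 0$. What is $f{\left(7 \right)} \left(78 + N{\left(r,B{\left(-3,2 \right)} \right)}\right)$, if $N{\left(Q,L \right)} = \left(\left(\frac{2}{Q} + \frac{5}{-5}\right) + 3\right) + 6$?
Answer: $7$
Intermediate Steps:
$r = -1$ ($r = 10 \left(- \frac{1}{10}\right) = -1$)
$f{\left(H \right)} = \frac{1}{12}$
$N{\left(Q,L \right)} = 8 + \frac{2}{Q}$ ($N{\left(Q,L \right)} = \left(\left(\frac{2}{Q} + 5 \left(- \frac{1}{5}\right)\right) + 3\right) + 6 = \left(\left(\frac{2}{Q} - 1\right) + 3\right) + 6 = \left(\left(-1 + \frac{2}{Q}\right) + 3\right) + 6 = \left(2 + \frac{2}{Q}\right) + 6 = 8 + \frac{2}{Q}$)
$f{\left(7 \right)} \left(78 + N{\left(r,B{\left(-3,2 \right)} \right)}\right) = \frac{78 + \left(8 + \frac{2}{-1}\right)}{12} = \frac{78 + \left(8 + 2 \left(-1\right)\right)}{12} = \frac{78 + \left(8 - 2\right)}{12} = \frac{78 + 6}{12} = \frac{1}{12} \cdot 84 = 7$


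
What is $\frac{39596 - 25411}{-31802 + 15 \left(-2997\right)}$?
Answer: $- \frac{14185}{76757} \approx -0.1848$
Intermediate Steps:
$\frac{39596 - 25411}{-31802 + 15 \left(-2997\right)} = \frac{14185}{-31802 - 44955} = \frac{14185}{-76757} = 14185 \left(- \frac{1}{76757}\right) = - \frac{14185}{76757}$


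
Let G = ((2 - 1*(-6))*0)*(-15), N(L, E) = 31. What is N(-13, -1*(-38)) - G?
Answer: 31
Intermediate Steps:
G = 0 (G = ((2 + 6)*0)*(-15) = (8*0)*(-15) = 0*(-15) = 0)
N(-13, -1*(-38)) - G = 31 - 1*0 = 31 + 0 = 31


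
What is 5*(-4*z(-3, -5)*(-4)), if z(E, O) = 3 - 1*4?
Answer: -80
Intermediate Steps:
z(E, O) = -1 (z(E, O) = 3 - 4 = -1)
5*(-4*z(-3, -5)*(-4)) = 5*(-4*(-1)*(-4)) = 5*(4*(-4)) = 5*(-16) = -80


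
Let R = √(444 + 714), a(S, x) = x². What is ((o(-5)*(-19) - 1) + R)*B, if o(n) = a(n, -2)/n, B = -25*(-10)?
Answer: 3550 + 250*√1158 ≈ 12057.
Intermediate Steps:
B = 250
o(n) = 4/n (o(n) = (-2)²/n = 4/n)
R = √1158 ≈ 34.029
((o(-5)*(-19) - 1) + R)*B = (((4/(-5))*(-19) - 1) + √1158)*250 = (((4*(-⅕))*(-19) - 1) + √1158)*250 = ((-⅘*(-19) - 1) + √1158)*250 = ((76/5 - 1) + √1158)*250 = (71/5 + √1158)*250 = 3550 + 250*√1158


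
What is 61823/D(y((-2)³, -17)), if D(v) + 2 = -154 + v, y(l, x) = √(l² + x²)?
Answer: -9644388/23983 - 61823*√353/23983 ≈ -450.57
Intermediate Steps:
D(v) = -156 + v (D(v) = -2 + (-154 + v) = -156 + v)
61823/D(y((-2)³, -17)) = 61823/(-156 + √(((-2)³)² + (-17)²)) = 61823/(-156 + √((-8)² + 289)) = 61823/(-156 + √(64 + 289)) = 61823/(-156 + √353)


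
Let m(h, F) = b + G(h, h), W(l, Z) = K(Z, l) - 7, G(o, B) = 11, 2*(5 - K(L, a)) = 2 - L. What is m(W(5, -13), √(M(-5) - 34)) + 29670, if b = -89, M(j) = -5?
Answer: 29592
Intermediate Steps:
K(L, a) = 4 + L/2 (K(L, a) = 5 - (2 - L)/2 = 5 + (-1 + L/2) = 4 + L/2)
W(l, Z) = -3 + Z/2 (W(l, Z) = (4 + Z/2) - 7 = -3 + Z/2)
m(h, F) = -78 (m(h, F) = -89 + 11 = -78)
m(W(5, -13), √(M(-5) - 34)) + 29670 = -78 + 29670 = 29592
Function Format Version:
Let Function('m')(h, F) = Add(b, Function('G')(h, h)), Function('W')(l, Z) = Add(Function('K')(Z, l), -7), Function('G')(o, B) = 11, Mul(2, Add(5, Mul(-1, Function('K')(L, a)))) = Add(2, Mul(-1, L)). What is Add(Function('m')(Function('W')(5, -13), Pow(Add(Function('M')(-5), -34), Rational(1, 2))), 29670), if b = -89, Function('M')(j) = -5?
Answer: 29592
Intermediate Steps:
Function('K')(L, a) = Add(4, Mul(Rational(1, 2), L)) (Function('K')(L, a) = Add(5, Mul(Rational(-1, 2), Add(2, Mul(-1, L)))) = Add(5, Add(-1, Mul(Rational(1, 2), L))) = Add(4, Mul(Rational(1, 2), L)))
Function('W')(l, Z) = Add(-3, Mul(Rational(1, 2), Z)) (Function('W')(l, Z) = Add(Add(4, Mul(Rational(1, 2), Z)), -7) = Add(-3, Mul(Rational(1, 2), Z)))
Function('m')(h, F) = -78 (Function('m')(h, F) = Add(-89, 11) = -78)
Add(Function('m')(Function('W')(5, -13), Pow(Add(Function('M')(-5), -34), Rational(1, 2))), 29670) = Add(-78, 29670) = 29592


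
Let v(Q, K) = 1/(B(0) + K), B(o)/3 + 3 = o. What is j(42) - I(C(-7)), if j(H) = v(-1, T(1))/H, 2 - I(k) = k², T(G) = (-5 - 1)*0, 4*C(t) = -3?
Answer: -4355/3024 ≈ -1.4401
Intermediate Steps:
C(t) = -¾ (C(t) = (¼)*(-3) = -¾)
T(G) = 0 (T(G) = -6*0 = 0)
B(o) = -9 + 3*o
I(k) = 2 - k²
v(Q, K) = 1/(-9 + K) (v(Q, K) = 1/((-9 + 3*0) + K) = 1/((-9 + 0) + K) = 1/(-9 + K))
j(H) = -1/(9*H) (j(H) = 1/((-9 + 0)*H) = 1/((-9)*H) = -1/(9*H))
j(42) - I(C(-7)) = -⅑/42 - (2 - (-¾)²) = -⅑*1/42 - (2 - 1*9/16) = -1/378 - (2 - 9/16) = -1/378 - 1*23/16 = -1/378 - 23/16 = -4355/3024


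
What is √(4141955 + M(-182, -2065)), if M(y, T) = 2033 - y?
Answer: √4144170 ≈ 2035.7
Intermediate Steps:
√(4141955 + M(-182, -2065)) = √(4141955 + (2033 - 1*(-182))) = √(4141955 + (2033 + 182)) = √(4141955 + 2215) = √4144170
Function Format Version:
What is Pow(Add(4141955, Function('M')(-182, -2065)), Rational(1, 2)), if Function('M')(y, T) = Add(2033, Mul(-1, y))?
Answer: Pow(4144170, Rational(1, 2)) ≈ 2035.7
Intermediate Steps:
Pow(Add(4141955, Function('M')(-182, -2065)), Rational(1, 2)) = Pow(Add(4141955, Add(2033, Mul(-1, -182))), Rational(1, 2)) = Pow(Add(4141955, Add(2033, 182)), Rational(1, 2)) = Pow(Add(4141955, 2215), Rational(1, 2)) = Pow(4144170, Rational(1, 2))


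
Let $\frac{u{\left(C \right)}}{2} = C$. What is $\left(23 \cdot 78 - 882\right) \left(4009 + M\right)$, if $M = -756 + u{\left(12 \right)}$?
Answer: $2988624$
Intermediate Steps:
$u{\left(C \right)} = 2 C$
$M = -732$ ($M = -756 + 2 \cdot 12 = -756 + 24 = -732$)
$\left(23 \cdot 78 - 882\right) \left(4009 + M\right) = \left(23 \cdot 78 - 882\right) \left(4009 - 732\right) = \left(1794 - 882\right) 3277 = 912 \cdot 3277 = 2988624$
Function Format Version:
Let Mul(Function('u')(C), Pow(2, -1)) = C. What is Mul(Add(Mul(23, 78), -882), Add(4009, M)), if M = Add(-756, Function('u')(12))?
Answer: 2988624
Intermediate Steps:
Function('u')(C) = Mul(2, C)
M = -732 (M = Add(-756, Mul(2, 12)) = Add(-756, 24) = -732)
Mul(Add(Mul(23, 78), -882), Add(4009, M)) = Mul(Add(Mul(23, 78), -882), Add(4009, -732)) = Mul(Add(1794, -882), 3277) = Mul(912, 3277) = 2988624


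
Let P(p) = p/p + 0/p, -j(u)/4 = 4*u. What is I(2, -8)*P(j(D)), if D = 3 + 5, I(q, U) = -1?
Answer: -1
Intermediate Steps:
D = 8
j(u) = -16*u
P(p) = 1 (P(p) = 1 + 0 = 1)
I(2, -8)*P(j(D)) = -1*1 = -1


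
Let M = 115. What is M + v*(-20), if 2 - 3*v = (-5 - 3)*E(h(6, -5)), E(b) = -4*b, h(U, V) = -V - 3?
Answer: 1585/3 ≈ 528.33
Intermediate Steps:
h(U, V) = -3 - V
v = -62/3 (v = ⅔ - (-5 - 3)*(-4*(-3 - 1*(-5)))/3 = ⅔ - (-8)*(-4*(-3 + 5))/3 = ⅔ - (-8)*(-4*2)/3 = ⅔ - (-8)*(-8)/3 = ⅔ - ⅓*64 = ⅔ - 64/3 = -62/3 ≈ -20.667)
M + v*(-20) = 115 - 62/3*(-20) = 115 + 1240/3 = 1585/3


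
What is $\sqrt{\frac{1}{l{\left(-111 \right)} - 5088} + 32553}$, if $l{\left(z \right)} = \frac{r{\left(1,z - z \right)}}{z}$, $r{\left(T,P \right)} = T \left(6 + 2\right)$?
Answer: $\frac{\sqrt{2595873295082298}}{282388} \approx 180.42$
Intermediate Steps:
$r{\left(T,P \right)} = 8 T$ ($r{\left(T,P \right)} = T 8 = 8 T$)
$l{\left(z \right)} = \frac{8}{z}$ ($l{\left(z \right)} = \frac{8 \cdot 1}{z} = \frac{8}{z}$)
$\sqrt{\frac{1}{l{\left(-111 \right)} - 5088} + 32553} = \sqrt{\frac{1}{\frac{8}{-111} - 5088} + 32553} = \sqrt{\frac{1}{8 \left(- \frac{1}{111}\right) - 5088} + 32553} = \sqrt{\frac{1}{- \frac{8}{111} - 5088} + 32553} = \sqrt{\frac{1}{- \frac{564776}{111}} + 32553} = \sqrt{- \frac{111}{564776} + 32553} = \sqrt{\frac{18385153017}{564776}} = \frac{\sqrt{2595873295082298}}{282388}$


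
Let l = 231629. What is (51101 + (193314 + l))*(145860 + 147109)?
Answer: 139466134636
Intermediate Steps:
(51101 + (193314 + l))*(145860 + 147109) = (51101 + (193314 + 231629))*(145860 + 147109) = (51101 + 424943)*292969 = 476044*292969 = 139466134636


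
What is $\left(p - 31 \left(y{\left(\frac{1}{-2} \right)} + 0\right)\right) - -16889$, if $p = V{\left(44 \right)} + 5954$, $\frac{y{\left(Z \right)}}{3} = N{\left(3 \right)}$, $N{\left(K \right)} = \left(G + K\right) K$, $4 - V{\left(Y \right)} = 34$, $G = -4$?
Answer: $23092$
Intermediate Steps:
$V{\left(Y \right)} = -30$ ($V{\left(Y \right)} = 4 - 34 = -30$)
$N{\left(K \right)} = K \left(-4 + K\right)$ ($N{\left(K \right)} = \left(-4 + K\right) K = K \left(-4 + K\right)$)
$y{\left(Z \right)} = -9$ ($y{\left(Z \right)} = 3 \cdot 3 \left(-4 + 3\right) = 3 \cdot 3 \left(-1\right) = 3 \left(-3\right) = -9$)
$p = 5924$ ($p = -30 + 5954 = 5924$)
$\left(p - 31 \left(y{\left(\frac{1}{-2} \right)} + 0\right)\right) - -16889 = \left(5924 - 31 \left(-9 + 0\right)\right) - -16889 = \left(5924 - 31 \left(-9\right)\right) + 16889 = \left(5924 - -279\right) + 16889 = \left(5924 + 279\right) + 16889 = 6203 + 16889 = 23092$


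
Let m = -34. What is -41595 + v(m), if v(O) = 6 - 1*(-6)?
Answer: -41583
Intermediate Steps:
v(O) = 12 (v(O) = 6 + 6 = 12)
-41595 + v(m) = -41595 + 12 = -41583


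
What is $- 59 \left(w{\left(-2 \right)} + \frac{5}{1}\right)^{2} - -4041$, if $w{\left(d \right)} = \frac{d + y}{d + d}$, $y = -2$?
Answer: $1917$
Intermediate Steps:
$w{\left(d \right)} = \frac{-2 + d}{2 d}$ ($w{\left(d \right)} = \frac{d - 2}{d + d} = \frac{-2 + d}{2 d}$)
$- 59 \left(w{\left(-2 \right)} + \frac{5}{1}\right)^{2} - -4041 = - 59 \left(\frac{-2 - 2}{2 \left(-2\right)} + \frac{5}{1}\right)^{2} - -4041 = - 59 \left(\frac{1}{2} \left(- \frac{1}{2}\right) \left(-4\right) + 5 \cdot 1\right)^{2} + 4041 = - 59 \left(1 + 5\right)^{2} + 4041 = - 59 \cdot 6^{2} + 4041 = \left(-59\right) 36 + 4041 = -2124 + 4041 = 1917$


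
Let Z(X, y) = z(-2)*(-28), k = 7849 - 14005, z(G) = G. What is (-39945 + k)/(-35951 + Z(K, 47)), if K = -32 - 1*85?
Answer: 15367/11965 ≈ 1.2843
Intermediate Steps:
K = -117 (K = -32 - 85 = -117)
k = -6156
Z(X, y) = 56 (Z(X, y) = -2*(-28) = 56)
(-39945 + k)/(-35951 + Z(K, 47)) = (-39945 - 6156)/(-35951 + 56) = -46101/(-35895) = -46101*(-1/35895) = 15367/11965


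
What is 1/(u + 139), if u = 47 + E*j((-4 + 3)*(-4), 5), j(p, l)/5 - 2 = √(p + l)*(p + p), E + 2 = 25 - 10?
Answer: 1/1876 ≈ 0.00053305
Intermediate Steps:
E = 13 (E = -2 + (25 - 10) = -2 + 15 = 13)
j(p, l) = 10 + 10*p*√(l + p) (j(p, l) = 10 + 5*(√(p + l)*(p + p)) = 10 + 5*(√(l + p)*(2*p)) = 10 + 5*(2*p*√(l + p)) = 10 + 10*p*√(l + p))
u = 1737 (u = 47 + 13*(10 + 10*((-4 + 3)*(-4))*√(5 + (-4 + 3)*(-4))) = 47 + 13*(10 + 10*(-1*(-4))*√(5 - 1*(-4))) = 47 + 13*(10 + 10*4*√(5 + 4)) = 47 + 13*(10 + 10*4*√9) = 47 + 13*(10 + 10*4*3) = 47 + 13*(10 + 120) = 47 + 13*130 = 47 + 1690 = 1737)
1/(u + 139) = 1/(1737 + 139) = 1/1876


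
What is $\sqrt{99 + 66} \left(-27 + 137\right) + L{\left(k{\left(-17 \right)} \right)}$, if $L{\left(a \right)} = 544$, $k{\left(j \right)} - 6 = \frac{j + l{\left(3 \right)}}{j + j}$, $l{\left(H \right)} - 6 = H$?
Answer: $544 + 110 \sqrt{165} \approx 1957.0$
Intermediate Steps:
$l{\left(H \right)} = 6 + H$
$k{\left(j \right)} = 6 + \frac{9 + j}{2 j}$ ($k{\left(j \right)} = 6 + \frac{j + \left(6 + 3\right)}{j + j} = 6 + \frac{j + 9}{2 j} = 6 + \left(9 + j\right) \frac{1}{2 j} = 6 + \frac{9 + j}{2 j}$)
$\sqrt{99 + 66} \left(-27 + 137\right) + L{\left(k{\left(-17 \right)} \right)} = \sqrt{99 + 66} \left(-27 + 137\right) + 544 = \sqrt{165} \cdot 110 + 544 = 110 \sqrt{165} + 544 = 544 + 110 \sqrt{165}$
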